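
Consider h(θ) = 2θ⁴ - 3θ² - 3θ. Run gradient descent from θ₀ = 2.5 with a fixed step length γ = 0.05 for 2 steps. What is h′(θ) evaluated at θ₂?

1447.944942762357

h′(θ) = 8θ³ - 6θ - 3
Step 1: h′(2.5) = 107; θ₁ = 2.5 − 0.05·107 = -2.85
Step 2: h′(-2.85) = -171.093; θ₂ = -2.85 − 0.05·(-171.093) = 5.70465
h′(θ) at (5.70465) = 1447.944942762357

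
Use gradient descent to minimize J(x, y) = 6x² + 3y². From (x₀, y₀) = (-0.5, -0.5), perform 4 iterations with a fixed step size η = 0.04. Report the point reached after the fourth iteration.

∇J = (12x, 6y)
(x₁, y₁) = (-0.5, -0.5) − 0.04·(-6, -3) = (-0.26, -0.38)
(x₂, y₂) = (-0.26, -0.38) − 0.04·(-3.12, -2.28) = (-0.1352, -0.2888)
(x₃, y₃) = (-0.1352, -0.2888) − 0.04·(-1.6224, -1.7328) = (-0.070304, -0.219488)
(x₄, y₄) = (-0.070304, -0.219488) − 0.04·(-0.843648, -1.316928) = (-0.03655808, -0.16681088)

(-0.03655808, -0.16681088)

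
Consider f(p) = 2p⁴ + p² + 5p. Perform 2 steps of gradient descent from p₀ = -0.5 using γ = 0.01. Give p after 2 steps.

f′(p) = 8p³ + 2p + 5
Step 1: f′(-0.5) = 3; p₁ = -0.5 − 0.01·3 = -0.53
Step 2: f′(-0.53) = 2.748984; p₂ = -0.53 − 0.01·2.748984 = -0.55748984

-0.55748984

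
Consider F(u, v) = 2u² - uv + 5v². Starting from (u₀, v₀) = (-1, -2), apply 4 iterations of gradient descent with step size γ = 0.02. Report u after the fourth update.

∇F = (4u - v, -u + 10v)
Step 1: at (-1, -2), ∇F = (-2, -19) → (-1, -2) − 0.02·(-2, -19) = (-0.96, -1.62)
Step 2: at (-0.96, -1.62), ∇F = (-2.22, -15.24) → (-0.96, -1.62) − 0.02·(-2.22, -15.24) = (-0.9156, -1.3152)
Step 3: at (-0.9156, -1.3152), ∇F = (-2.3472, -12.2364) → (-0.9156, -1.3152) − 0.02·(-2.3472, -12.2364) = (-0.868656, -1.070472)
Step 4: at (-0.868656, -1.070472), ∇F = (-2.404152, -9.836064) → (-0.868656, -1.070472) − 0.02·(-2.404152, -9.836064) = (-0.82057296, -0.87375072)
u = -0.82057296

-0.82057296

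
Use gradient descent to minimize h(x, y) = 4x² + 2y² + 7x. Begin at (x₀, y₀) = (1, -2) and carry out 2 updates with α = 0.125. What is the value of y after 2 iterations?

-0.5

∇h = (8x + 7, 4y)
Step 1: at (1, -2), ∇h = (15, -8) → (1, -2) − 0.125·(15, -8) = (-0.875, -1)
Step 2: at (-0.875, -1), ∇h = (0, -4) → (-0.875, -1) − 0.125·(0, -4) = (-0.875, -0.5)
y = -0.5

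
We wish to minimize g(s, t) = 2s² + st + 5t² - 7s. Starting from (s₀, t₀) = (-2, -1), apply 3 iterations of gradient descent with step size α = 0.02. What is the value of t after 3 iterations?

∇g = (4s + t - 7, s + 10t)
Step 1: at (-2, -1), ∇g = (-16, -12) → (-2, -1) − 0.02·(-16, -12) = (-1.68, -0.76)
Step 2: at (-1.68, -0.76), ∇g = (-14.48, -9.28) → (-1.68, -0.76) − 0.02·(-14.48, -9.28) = (-1.3904, -0.5744)
Step 3: at (-1.3904, -0.5744), ∇g = (-13.136, -7.1344) → (-1.3904, -0.5744) − 0.02·(-13.136, -7.1344) = (-1.12768, -0.431712)
t = -0.431712

-0.431712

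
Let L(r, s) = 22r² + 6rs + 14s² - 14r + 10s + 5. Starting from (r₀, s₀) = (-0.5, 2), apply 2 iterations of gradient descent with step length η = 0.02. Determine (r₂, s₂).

(0.1888, 0.128)

∇L = (44r + 6s - 14, 6r + 28s + 10)
(r₁, s₁) = (-0.5, 2) − 0.02·(-24, 63) = (-0.02, 0.74)
(r₂, s₂) = (-0.02, 0.74) − 0.02·(-10.44, 30.6) = (0.1888, 0.128)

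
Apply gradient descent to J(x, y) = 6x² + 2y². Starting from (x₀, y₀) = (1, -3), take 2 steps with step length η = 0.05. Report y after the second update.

-1.92

∇J = (12x, 4y)
Step 1: at (1, -3), ∇J = (12, -12) → (1, -3) − 0.05·(12, -12) = (0.4, -2.4)
Step 2: at (0.4, -2.4), ∇J = (4.8, -9.6) → (0.4, -2.4) − 0.05·(4.8, -9.6) = (0.16, -1.92)
y = -1.92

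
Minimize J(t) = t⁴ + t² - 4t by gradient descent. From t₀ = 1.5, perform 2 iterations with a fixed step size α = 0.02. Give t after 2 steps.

J′(t) = 4t³ + 2t - 4
t₁ = 1.5 − 0.02·12.5 = 1.25
t₂ = 1.25 − 0.02·6.3125 = 1.12375

1.12375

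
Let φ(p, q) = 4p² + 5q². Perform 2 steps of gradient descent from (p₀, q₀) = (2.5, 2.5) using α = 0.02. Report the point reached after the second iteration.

∇φ = (8p, 10q)
Step 1: at (2.5, 2.5), ∇φ = (20, 25) → (2.5, 2.5) − 0.02·(20, 25) = (2.1, 2)
Step 2: at (2.1, 2), ∇φ = (16.8, 20) → (2.1, 2) − 0.02·(16.8, 20) = (1.764, 1.6)

(1.764, 1.6)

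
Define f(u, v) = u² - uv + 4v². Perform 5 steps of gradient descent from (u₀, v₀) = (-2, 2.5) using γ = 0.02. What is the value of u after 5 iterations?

∇f = (2u - v, -u + 8v)
(u₁, v₁) = (-2, 2.5) − 0.02·(-6.5, 22) = (-1.87, 2.06)
(u₂, v₂) = (-1.87, 2.06) − 0.02·(-5.8, 18.35) = (-1.754, 1.693)
(u₃, v₃) = (-1.754, 1.693) − 0.02·(-5.201, 15.298) = (-1.64998, 1.38704)
(u₄, v₄) = (-1.64998, 1.38704) − 0.02·(-4.687, 12.7463) = (-1.55624, 1.132114)
(u₅, v₅) = (-1.55624, 1.132114) − 0.02·(-4.244594, 10.613152) = (-1.47134812, 0.91985096)
u = -1.47134812

-1.47134812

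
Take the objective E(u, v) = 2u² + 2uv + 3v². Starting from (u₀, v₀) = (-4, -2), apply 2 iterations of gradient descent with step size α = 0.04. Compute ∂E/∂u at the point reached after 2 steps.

-11.68

∇E = (4u + 2v, 2u + 6v)
Step 1: at (-4, -2), ∇E = (-20, -20) → (-4, -2) − 0.04·(-20, -20) = (-3.2, -1.2)
Step 2: at (-3.2, -1.2), ∇E = (-15.2, -13.6) → (-3.2, -1.2) − 0.04·(-15.2, -13.6) = (-2.592, -0.656)
∂E/∂u at (-2.592, -0.656) = -11.68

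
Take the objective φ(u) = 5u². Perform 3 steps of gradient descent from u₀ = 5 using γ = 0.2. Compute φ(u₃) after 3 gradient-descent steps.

φ′(u) = 10u
u₁ = 5 − 0.2·50 = -5
u₂ = -5 − 0.2·(-50) = 5
u₃ = 5 − 0.2·50 = -5
φ(-5) = 125

125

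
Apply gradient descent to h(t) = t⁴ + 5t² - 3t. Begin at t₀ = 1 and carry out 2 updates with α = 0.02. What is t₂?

0.64603584

h′(t) = 4t³ + 10t - 3
Step 1: h′(1) = 11; t₁ = 1 − 0.02·11 = 0.78
Step 2: h′(0.78) = 6.698208; t₂ = 0.78 − 0.02·6.698208 = 0.64603584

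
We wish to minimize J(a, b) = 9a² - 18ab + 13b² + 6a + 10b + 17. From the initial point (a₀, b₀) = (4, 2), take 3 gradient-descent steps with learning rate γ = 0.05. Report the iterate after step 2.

∇J = (18a - 18b + 6, -18a + 26b + 10)
Step 1: at (4, 2), ∇J = (42, -10) → (4, 2) − 0.05·(42, -10) = (1.9, 2.5)
Step 2: at (1.9, 2.5), ∇J = (-4.8, 40.8) → (1.9, 2.5) − 0.05·(-4.8, 40.8) = (2.14, 0.46)

(2.14, 0.46)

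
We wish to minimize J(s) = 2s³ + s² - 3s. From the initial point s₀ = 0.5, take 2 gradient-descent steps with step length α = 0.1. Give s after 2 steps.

0.5585

J′(s) = 6s² + 2s - 3
Step 1: J′(0.5) = -0.5; s₁ = 0.5 − 0.1·(-0.5) = 0.55
Step 2: J′(0.55) = -0.085; s₂ = 0.55 − 0.1·(-0.085) = 0.5585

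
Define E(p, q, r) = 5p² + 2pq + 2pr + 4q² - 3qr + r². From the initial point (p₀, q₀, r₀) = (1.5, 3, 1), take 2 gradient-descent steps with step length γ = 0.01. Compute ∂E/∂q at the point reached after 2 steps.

∇E = (10p + 2q + 2r, 2p + 8q - 3r, 2p - 3q + 2r)
Step 1: at (1.5, 3, 1), ∇E = (23, 24, -4) → (1.5, 3, 1) − 0.01·(23, 24, -4) = (1.27, 2.76, 1.04)
Step 2: at (1.27, 2.76, 1.04), ∇E = (20.3, 21.5, -3.66) → (1.27, 2.76, 1.04) − 0.01·(20.3, 21.5, -3.66) = (1.067, 2.545, 1.0766)
∂E/∂q at (1.067, 2.545, 1.0766) = 19.2642

19.2642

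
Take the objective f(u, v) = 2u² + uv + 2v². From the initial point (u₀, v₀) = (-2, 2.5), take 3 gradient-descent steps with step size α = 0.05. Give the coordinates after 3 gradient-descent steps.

(-1.2763125, 1.48725)

∇f = (4u + v, u + 4v)
(u₁, v₁) = (-2, 2.5) − 0.05·(-5.5, 8) = (-1.725, 2.1)
(u₂, v₂) = (-1.725, 2.1) − 0.05·(-4.8, 6.675) = (-1.485, 1.76625)
(u₃, v₃) = (-1.485, 1.76625) − 0.05·(-4.17375, 5.58) = (-1.2763125, 1.48725)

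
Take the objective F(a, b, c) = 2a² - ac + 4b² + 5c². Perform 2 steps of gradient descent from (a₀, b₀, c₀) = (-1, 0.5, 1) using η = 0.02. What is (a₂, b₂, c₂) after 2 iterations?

∇F = (4a - c, 8b, -a + 10c)
Step 1: at (-1, 0.5, 1), ∇F = (-5, 4, 11) → (-1, 0.5, 1) − 0.02·(-5, 4, 11) = (-0.9, 0.42, 0.78)
Step 2: at (-0.9, 0.42, 0.78), ∇F = (-4.38, 3.36, 8.7) → (-0.9, 0.42, 0.78) − 0.02·(-4.38, 3.36, 8.7) = (-0.8124, 0.3528, 0.606)

(-0.8124, 0.3528, 0.606)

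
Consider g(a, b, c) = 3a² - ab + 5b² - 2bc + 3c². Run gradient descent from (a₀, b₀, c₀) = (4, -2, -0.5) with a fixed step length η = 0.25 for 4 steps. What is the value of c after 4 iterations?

∇g = (6a - b, -a + 10b - 2c, -2b + 6c)
Step 1: at (4, -2, -0.5), ∇g = (26, -23, 1) → (4, -2, -0.5) − 0.25·(26, -23, 1) = (-2.5, 3.75, -0.75)
Step 2: at (-2.5, 3.75, -0.75), ∇g = (-18.75, 41.5, -12) → (-2.5, 3.75, -0.75) − 0.25·(-18.75, 41.5, -12) = (2.1875, -6.625, 2.25)
Step 3: at (2.1875, -6.625, 2.25), ∇g = (19.75, -72.9375, 26.75) → (2.1875, -6.625, 2.25) − 0.25·(19.75, -72.9375, 26.75) = (-2.75, 11.609375, -4.4375)
Step 4: at (-2.75, 11.609375, -4.4375), ∇g = (-28.109375, 127.71875, -49.84375) → (-2.75, 11.609375, -4.4375) − 0.25·(-28.109375, 127.71875, -49.84375) = (4.27734375, -20.3203125, 8.0234375)
c = 8.0234375

8.0234375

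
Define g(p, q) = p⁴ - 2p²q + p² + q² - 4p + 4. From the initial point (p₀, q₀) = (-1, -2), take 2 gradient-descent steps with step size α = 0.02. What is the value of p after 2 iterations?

-0.41717248

∇g = (4p³ - 4pq + 2p - 4, -2p² + 2q)
Step 1: at (-1, -2), ∇g = (-18, -6) → (-1, -2) − 0.02·(-18, -6) = (-0.64, -1.88)
Step 2: at (-0.64, -1.88), ∇g = (-11.141376, -4.5792) → (-0.64, -1.88) − 0.02·(-11.141376, -4.5792) = (-0.41717248, -1.788416)
p = -0.41717248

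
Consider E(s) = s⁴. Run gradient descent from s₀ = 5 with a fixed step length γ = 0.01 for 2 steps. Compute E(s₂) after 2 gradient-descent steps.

E′(s) = 4s³
s₁ = 5 − 0.01·500 = 0
s₂ = 0 − 0.01·0 = 0
E(0) = 0

0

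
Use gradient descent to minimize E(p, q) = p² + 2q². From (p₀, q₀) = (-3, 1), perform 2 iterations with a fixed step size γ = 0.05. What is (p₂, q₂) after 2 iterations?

∇E = (2p, 4q)
(p₁, q₁) = (-3, 1) − 0.05·(-6, 4) = (-2.7, 0.8)
(p₂, q₂) = (-2.7, 0.8) − 0.05·(-5.4, 3.2) = (-2.43, 0.64)

(-2.43, 0.64)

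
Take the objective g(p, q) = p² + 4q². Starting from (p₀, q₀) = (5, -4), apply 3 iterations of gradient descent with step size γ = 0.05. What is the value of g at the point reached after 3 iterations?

16.272009

∇g = (2p, 8q)
Step 1: at (5, -4), ∇g = (10, -32) → (5, -4) − 0.05·(10, -32) = (4.5, -2.4)
Step 2: at (4.5, -2.4), ∇g = (9, -19.2) → (4.5, -2.4) − 0.05·(9, -19.2) = (4.05, -1.44)
Step 3: at (4.05, -1.44), ∇g = (8.1, -11.52) → (4.05, -1.44) − 0.05·(8.1, -11.52) = (3.645, -0.864)
g(3.645, -0.864) = 16.272009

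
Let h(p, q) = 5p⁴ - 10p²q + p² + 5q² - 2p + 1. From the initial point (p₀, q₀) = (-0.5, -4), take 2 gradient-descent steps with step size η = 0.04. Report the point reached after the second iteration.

(-2.9743744, -0.68304)

∇h = (20p³ - 20pq + 2p - 2, -10p² + 10q)
Step 1: at (-0.5, -4), ∇h = (-45.5, -42.5) → (-0.5, -4) − 0.04·(-45.5, -42.5) = (1.32, -2.3)
Step 2: at (1.32, -2.3), ∇h = (107.35936, -40.424) → (1.32, -2.3) − 0.04·(107.35936, -40.424) = (-2.9743744, -0.68304)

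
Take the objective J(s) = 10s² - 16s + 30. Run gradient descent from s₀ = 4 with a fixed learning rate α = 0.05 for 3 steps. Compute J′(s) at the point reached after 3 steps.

0

J′(s) = 20s - 16
Step 1: J′(4) = 64; s₁ = 4 − 0.05·64 = 0.8
Step 2: J′(0.8) = 0; s₂ = 0.8 − 0.05·0 = 0.8
Step 3: J′(0.8) = 0; s₃ = 0.8 − 0.05·0 = 0.8
J′(s) at (0.8) = 0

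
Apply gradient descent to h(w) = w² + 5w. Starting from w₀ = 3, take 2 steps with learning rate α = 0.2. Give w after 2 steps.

-0.52

h′(w) = 2w + 5
Step 1: h′(3) = 11; w₁ = 3 − 0.2·11 = 0.8
Step 2: h′(0.8) = 6.6; w₂ = 0.8 − 0.2·6.6 = -0.52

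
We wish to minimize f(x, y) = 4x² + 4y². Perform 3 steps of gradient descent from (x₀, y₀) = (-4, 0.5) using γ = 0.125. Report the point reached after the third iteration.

∇f = (8x, 8y)
(x₁, y₁) = (-4, 0.5) − 0.125·(-32, 4) = (0, 0)
(x₂, y₂) = (0, 0) − 0.125·(0, 0) = (0, 0)
(x₃, y₃) = (0, 0) − 0.125·(0, 0) = (0, 0)

(0, 0)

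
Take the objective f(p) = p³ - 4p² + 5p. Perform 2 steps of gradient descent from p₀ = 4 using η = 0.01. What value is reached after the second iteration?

f′(p) = 3p² - 8p + 5
Step 1: f′(4) = 21; p₁ = 4 − 0.01·21 = 3.79
Step 2: f′(3.79) = 17.7723; p₂ = 3.79 − 0.01·17.7723 = 3.612277

3.612277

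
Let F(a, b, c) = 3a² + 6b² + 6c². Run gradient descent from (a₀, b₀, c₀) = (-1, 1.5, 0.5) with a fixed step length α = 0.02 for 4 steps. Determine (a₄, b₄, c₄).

(-0.59969536, 0.50043264, 0.16681088)

∇F = (6a, 12b, 12c)
(a₁, b₁, c₁) = (-1, 1.5, 0.5) − 0.02·(-6, 18, 6) = (-0.88, 1.14, 0.38)
(a₂, b₂, c₂) = (-0.88, 1.14, 0.38) − 0.02·(-5.28, 13.68, 4.56) = (-0.7744, 0.8664, 0.2888)
(a₃, b₃, c₃) = (-0.7744, 0.8664, 0.2888) − 0.02·(-4.6464, 10.3968, 3.4656) = (-0.681472, 0.658464, 0.219488)
(a₄, b₄, c₄) = (-0.681472, 0.658464, 0.219488) − 0.02·(-4.088832, 7.901568, 2.633856) = (-0.59969536, 0.50043264, 0.16681088)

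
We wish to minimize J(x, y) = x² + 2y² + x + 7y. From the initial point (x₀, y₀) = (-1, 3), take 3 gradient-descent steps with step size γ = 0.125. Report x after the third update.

-0.7109375

∇J = (2x + 1, 4y + 7)
Step 1: at (-1, 3), ∇J = (-1, 19) → (-1, 3) − 0.125·(-1, 19) = (-0.875, 0.625)
Step 2: at (-0.875, 0.625), ∇J = (-0.75, 9.5) → (-0.875, 0.625) − 0.125·(-0.75, 9.5) = (-0.78125, -0.5625)
Step 3: at (-0.78125, -0.5625), ∇J = (-0.5625, 4.75) → (-0.78125, -0.5625) − 0.125·(-0.5625, 4.75) = (-0.7109375, -1.15625)
x = -0.7109375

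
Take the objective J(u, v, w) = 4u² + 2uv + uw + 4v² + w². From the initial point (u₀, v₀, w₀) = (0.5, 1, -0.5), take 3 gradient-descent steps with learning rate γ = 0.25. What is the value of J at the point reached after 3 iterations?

61.8394775390625

∇J = (8u + 2v + w, 2u + 8v, u + 2w)
Step 1: at (0.5, 1, -0.5), ∇J = (5.5, 9, -0.5) → (0.5, 1, -0.5) − 0.25·(5.5, 9, -0.5) = (-0.875, -1.25, -0.375)
Step 2: at (-0.875, -1.25, -0.375), ∇J = (-9.875, -11.75, -1.625) → (-0.875, -1.25, -0.375) − 0.25·(-9.875, -11.75, -1.625) = (1.59375, 1.6875, 0.03125)
Step 3: at (1.59375, 1.6875, 0.03125), ∇J = (16.15625, 16.6875, 1.65625) → (1.59375, 1.6875, 0.03125) − 0.25·(16.15625, 16.6875, 1.65625) = (-2.4453125, -2.484375, -0.3828125)
J(-2.4453125, -2.484375, -0.3828125) = 61.8394775390625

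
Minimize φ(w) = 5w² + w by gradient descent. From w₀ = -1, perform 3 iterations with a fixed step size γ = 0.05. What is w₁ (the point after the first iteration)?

-0.55

φ′(w) = 10w + 1
w₁ = -1 − 0.05·(-9) = -0.55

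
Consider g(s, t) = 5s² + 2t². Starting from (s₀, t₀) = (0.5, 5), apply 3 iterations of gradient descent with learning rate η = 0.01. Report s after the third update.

0.3645

∇g = (10s, 4t)
Step 1: at (0.5, 5), ∇g = (5, 20) → (0.5, 5) − 0.01·(5, 20) = (0.45, 4.8)
Step 2: at (0.45, 4.8), ∇g = (4.5, 19.2) → (0.45, 4.8) − 0.01·(4.5, 19.2) = (0.405, 4.608)
Step 3: at (0.405, 4.608), ∇g = (4.05, 18.432) → (0.405, 4.608) − 0.01·(4.05, 18.432) = (0.3645, 4.42368)
s = 0.3645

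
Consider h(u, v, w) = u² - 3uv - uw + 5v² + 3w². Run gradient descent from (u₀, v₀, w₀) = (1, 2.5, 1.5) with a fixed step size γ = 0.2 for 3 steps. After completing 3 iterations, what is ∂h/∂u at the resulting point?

14.104

∇h = (2u - 3v - w, -3u + 10v, -u + 6w)
Step 1: at (1, 2.5, 1.5), ∇h = (-7, 22, 8) → (1, 2.5, 1.5) − 0.2·(-7, 22, 8) = (2.4, -1.9, -0.1)
Step 2: at (2.4, -1.9, -0.1), ∇h = (10.6, -26.2, -3) → (2.4, -1.9, -0.1) − 0.2·(10.6, -26.2, -3) = (0.28, 3.34, 0.5)
Step 3: at (0.28, 3.34, 0.5), ∇h = (-9.96, 32.56, 2.72) → (0.28, 3.34, 0.5) − 0.2·(-9.96, 32.56, 2.72) = (2.272, -3.172, -0.044)
∂h/∂u at (2.272, -3.172, -0.044) = 14.104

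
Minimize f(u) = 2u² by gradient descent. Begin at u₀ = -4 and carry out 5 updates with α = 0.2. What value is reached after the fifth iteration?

f′(u) = 4u
u₁ = -4 − 0.2·(-16) = -0.8
u₂ = -0.8 − 0.2·(-3.2) = -0.16
u₃ = -0.16 − 0.2·(-0.64) = -0.032
u₄ = -0.032 − 0.2·(-0.128) = -0.0064
u₅ = -0.0064 − 0.2·(-0.0256) = -0.00128

-0.00128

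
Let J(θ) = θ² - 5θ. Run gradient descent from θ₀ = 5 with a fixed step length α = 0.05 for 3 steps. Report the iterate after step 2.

4.525

J′(θ) = 2θ - 5
Step 1: J′(5) = 5; θ₁ = 5 − 0.05·5 = 4.75
Step 2: J′(4.75) = 4.5; θ₂ = 4.75 − 0.05·4.5 = 4.525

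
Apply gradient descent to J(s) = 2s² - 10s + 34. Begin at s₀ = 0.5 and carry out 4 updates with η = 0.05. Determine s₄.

J′(s) = 4s - 10
Step 1: J′(0.5) = -8; s₁ = 0.5 − 0.05·(-8) = 0.9
Step 2: J′(0.9) = -6.4; s₂ = 0.9 − 0.05·(-6.4) = 1.22
Step 3: J′(1.22) = -5.12; s₃ = 1.22 − 0.05·(-5.12) = 1.476
Step 4: J′(1.476) = -4.096; s₄ = 1.476 − 0.05·(-4.096) = 1.6808

1.6808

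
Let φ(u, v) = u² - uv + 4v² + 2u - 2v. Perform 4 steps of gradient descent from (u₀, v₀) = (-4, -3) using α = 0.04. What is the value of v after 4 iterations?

∇φ = (2u - v + 2, -u + 8v - 2)
Step 1: at (-4, -3), ∇φ = (-3, -22) → (-4, -3) − 0.04·(-3, -22) = (-3.88, -2.12)
Step 2: at (-3.88, -2.12), ∇φ = (-3.64, -15.08) → (-3.88, -2.12) − 0.04·(-3.64, -15.08) = (-3.7344, -1.5168)
Step 3: at (-3.7344, -1.5168), ∇φ = (-3.952, -10.4) → (-3.7344, -1.5168) − 0.04·(-3.952, -10.4) = (-3.57632, -1.1008)
Step 4: at (-3.57632, -1.1008), ∇φ = (-4.05184, -7.23008) → (-3.57632, -1.1008) − 0.04·(-4.05184, -7.23008) = (-3.4142464, -0.8115968)
v = -0.8115968

-0.8115968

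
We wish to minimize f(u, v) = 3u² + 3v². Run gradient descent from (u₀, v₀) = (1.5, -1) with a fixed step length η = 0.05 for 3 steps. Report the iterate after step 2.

(0.735, -0.49)

∇f = (6u, 6v)
Step 1: at (1.5, -1), ∇f = (9, -6) → (1.5, -1) − 0.05·(9, -6) = (1.05, -0.7)
Step 2: at (1.05, -0.7), ∇f = (6.3, -4.2) → (1.05, -0.7) − 0.05·(6.3, -4.2) = (0.735, -0.49)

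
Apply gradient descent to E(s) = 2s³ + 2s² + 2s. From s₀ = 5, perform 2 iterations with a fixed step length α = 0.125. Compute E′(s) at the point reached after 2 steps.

E′(s) = 6s² + 4s + 2
s₁ = 5 − 0.125·172 = -16.5
s₂ = -16.5 − 0.125·1569.5 = -212.6875
E′(s) at (-212.6875) = 270567.0859375

270567.0859375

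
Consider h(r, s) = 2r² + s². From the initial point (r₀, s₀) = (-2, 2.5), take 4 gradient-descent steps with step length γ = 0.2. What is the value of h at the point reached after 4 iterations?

0.10499648

∇h = (4r, 2s)
Step 1: at (-2, 2.5), ∇h = (-8, 5) → (-2, 2.5) − 0.2·(-8, 5) = (-0.4, 1.5)
Step 2: at (-0.4, 1.5), ∇h = (-1.6, 3) → (-0.4, 1.5) − 0.2·(-1.6, 3) = (-0.08, 0.9)
Step 3: at (-0.08, 0.9), ∇h = (-0.32, 1.8) → (-0.08, 0.9) − 0.2·(-0.32, 1.8) = (-0.016, 0.54)
Step 4: at (-0.016, 0.54), ∇h = (-0.064, 1.08) → (-0.016, 0.54) − 0.2·(-0.064, 1.08) = (-0.0032, 0.324)
h(-0.0032, 0.324) = 0.10499648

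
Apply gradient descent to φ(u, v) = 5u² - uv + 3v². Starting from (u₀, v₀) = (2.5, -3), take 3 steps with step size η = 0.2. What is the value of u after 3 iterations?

∇φ = (10u - v, -u + 6v)
(u₁, v₁) = (2.5, -3) − 0.2·(28, -20.5) = (-3.1, 1.1)
(u₂, v₂) = (-3.1, 1.1) − 0.2·(-32.1, 9.7) = (3.32, -0.84)
(u₃, v₃) = (3.32, -0.84) − 0.2·(34.04, -8.36) = (-3.488, 0.832)
u = -3.488

-3.488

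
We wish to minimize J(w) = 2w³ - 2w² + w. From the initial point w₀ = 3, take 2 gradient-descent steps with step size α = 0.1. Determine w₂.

J′(w) = 6w² - 4w + 1
Step 1: J′(3) = 43; w₁ = 3 − 0.1·43 = -1.3
Step 2: J′(-1.3) = 16.34; w₂ = -1.3 − 0.1·16.34 = -2.934

-2.934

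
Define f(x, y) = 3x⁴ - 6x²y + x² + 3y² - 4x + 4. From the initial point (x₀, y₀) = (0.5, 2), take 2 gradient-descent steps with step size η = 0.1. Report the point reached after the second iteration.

(-3.60895, 2.4335)

∇f = (12x³ - 12xy + 2x - 4, -6x² + 6y)
(x₁, y₁) = (0.5, 2) − 0.1·(-13.5, 10.5) = (1.85, 0.95)
(x₂, y₂) = (1.85, 0.95) − 0.1·(54.5895, -14.835) = (-3.60895, 2.4335)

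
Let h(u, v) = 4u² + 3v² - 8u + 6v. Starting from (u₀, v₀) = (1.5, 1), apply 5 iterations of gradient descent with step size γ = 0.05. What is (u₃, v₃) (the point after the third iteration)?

∇h = (8u - 8, 6v + 6)
(u₁, v₁) = (1.5, 1) − 0.05·(4, 12) = (1.3, 0.4)
(u₂, v₂) = (1.3, 0.4) − 0.05·(2.4, 8.4) = (1.18, -0.02)
(u₃, v₃) = (1.18, -0.02) − 0.05·(1.44, 5.88) = (1.108, -0.314)

(1.108, -0.314)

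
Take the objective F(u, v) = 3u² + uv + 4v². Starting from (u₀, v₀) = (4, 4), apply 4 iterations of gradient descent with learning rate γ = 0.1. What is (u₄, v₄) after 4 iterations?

∇F = (6u + v, u + 8v)
Step 1: at (4, 4), ∇F = (28, 36) → (4, 4) − 0.1·(28, 36) = (1.2, 0.4)
Step 2: at (1.2, 0.4), ∇F = (7.6, 4.4) → (1.2, 0.4) − 0.1·(7.6, 4.4) = (0.44, -0.04)
Step 3: at (0.44, -0.04), ∇F = (2.6, 0.12) → (0.44, -0.04) − 0.1·(2.6, 0.12) = (0.18, -0.052)
Step 4: at (0.18, -0.052), ∇F = (1.028, -0.236) → (0.18, -0.052) − 0.1·(1.028, -0.236) = (0.0772, -0.0284)

(0.0772, -0.0284)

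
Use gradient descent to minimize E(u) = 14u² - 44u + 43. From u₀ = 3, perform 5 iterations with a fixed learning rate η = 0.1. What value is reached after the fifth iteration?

-25.4224

E′(u) = 28u - 44
Step 1: E′(3) = 40; u₁ = 3 − 0.1·40 = -1
Step 2: E′(-1) = -72; u₂ = -1 − 0.1·(-72) = 6.2
Step 3: E′(6.2) = 129.6; u₃ = 6.2 − 0.1·129.6 = -6.76
Step 4: E′(-6.76) = -233.28; u₄ = -6.76 − 0.1·(-233.28) = 16.568
Step 5: E′(16.568) = 419.904; u₅ = 16.568 − 0.1·419.904 = -25.4224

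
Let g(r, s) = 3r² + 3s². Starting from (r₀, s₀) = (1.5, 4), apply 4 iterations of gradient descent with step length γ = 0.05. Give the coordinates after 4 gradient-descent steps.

∇g = (6r, 6s)
Step 1: at (1.5, 4), ∇g = (9, 24) → (1.5, 4) − 0.05·(9, 24) = (1.05, 2.8)
Step 2: at (1.05, 2.8), ∇g = (6.3, 16.8) → (1.05, 2.8) − 0.05·(6.3, 16.8) = (0.735, 1.96)
Step 3: at (0.735, 1.96), ∇g = (4.41, 11.76) → (0.735, 1.96) − 0.05·(4.41, 11.76) = (0.5145, 1.372)
Step 4: at (0.5145, 1.372), ∇g = (3.087, 8.232) → (0.5145, 1.372) − 0.05·(3.087, 8.232) = (0.36015, 0.9604)

(0.36015, 0.9604)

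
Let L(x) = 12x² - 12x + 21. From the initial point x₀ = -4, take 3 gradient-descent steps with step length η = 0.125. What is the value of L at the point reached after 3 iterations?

15570

L′(x) = 24x - 12
Step 1: L′(-4) = -108; x₁ = -4 − 0.125·(-108) = 9.5
Step 2: L′(9.5) = 216; x₂ = 9.5 − 0.125·216 = -17.5
Step 3: L′(-17.5) = -432; x₃ = -17.5 − 0.125·(-432) = 36.5
L(36.5) = 15570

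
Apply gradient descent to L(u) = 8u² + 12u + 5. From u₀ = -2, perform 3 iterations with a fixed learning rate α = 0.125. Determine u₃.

L′(u) = 16u + 12
Step 1: L′(-2) = -20; u₁ = -2 − 0.125·(-20) = 0.5
Step 2: L′(0.5) = 20; u₂ = 0.5 − 0.125·20 = -2
Step 3: L′(-2) = -20; u₃ = -2 − 0.125·(-20) = 0.5

0.5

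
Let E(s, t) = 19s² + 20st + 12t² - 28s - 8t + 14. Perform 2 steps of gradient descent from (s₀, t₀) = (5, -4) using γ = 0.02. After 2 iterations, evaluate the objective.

56.70949376

∇E = (38s + 20t - 28, 20s + 24t - 8)
Step 1: at (5, -4), ∇E = (82, -4) → (5, -4) − 0.02·(82, -4) = (3.36, -3.92)
Step 2: at (3.36, -3.92), ∇E = (21.28, -34.88) → (3.36, -3.92) − 0.02·(21.28, -34.88) = (2.9344, -3.2224)
E(2.9344, -3.2224) = 56.70949376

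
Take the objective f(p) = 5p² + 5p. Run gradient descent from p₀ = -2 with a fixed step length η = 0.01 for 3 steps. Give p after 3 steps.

f′(p) = 10p + 5
p₁ = -2 − 0.01·(-15) = -1.85
p₂ = -1.85 − 0.01·(-13.5) = -1.715
p₃ = -1.715 − 0.01·(-12.15) = -1.5935

-1.5935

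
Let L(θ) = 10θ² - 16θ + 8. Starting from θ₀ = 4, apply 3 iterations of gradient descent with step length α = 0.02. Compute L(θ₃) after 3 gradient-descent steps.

6.3775744

L′(θ) = 20θ - 16
Step 1: L′(4) = 64; θ₁ = 4 − 0.02·64 = 2.72
Step 2: L′(2.72) = 38.4; θ₂ = 2.72 − 0.02·38.4 = 1.952
Step 3: L′(1.952) = 23.04; θ₃ = 1.952 − 0.02·23.04 = 1.4912
L(1.4912) = 6.3775744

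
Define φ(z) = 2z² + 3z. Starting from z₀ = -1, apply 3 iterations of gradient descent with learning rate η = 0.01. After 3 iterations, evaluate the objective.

φ′(z) = 4z + 3
Step 1: φ′(-1) = -1; z₁ = -1 − 0.01·(-1) = -0.99
Step 2: φ′(-0.99) = -0.96; z₂ = -0.99 − 0.01·(-0.96) = -0.9804
Step 3: φ′(-0.9804) = -0.9216; z₃ = -0.9804 − 0.01·(-0.9216) = -0.971184
φ(-0.971184) = -1.027155276288

-1.027155276288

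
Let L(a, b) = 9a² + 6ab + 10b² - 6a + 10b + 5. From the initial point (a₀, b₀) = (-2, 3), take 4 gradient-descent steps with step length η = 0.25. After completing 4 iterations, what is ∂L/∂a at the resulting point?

13285.875

∇L = (18a + 6b - 6, 6a + 20b + 10)
(a₁, b₁) = (-2, 3) − 0.25·(-24, 58) = (4, -11.5)
(a₂, b₂) = (4, -11.5) − 0.25·(-3, -196) = (4.75, 37.5)
(a₃, b₃) = (4.75, 37.5) − 0.25·(304.5, 788.5) = (-71.375, -159.625)
(a₄, b₄) = (-71.375, -159.625) − 0.25·(-2248.5, -3610.75) = (490.75, 743.0625)
∂L/∂a at (490.75, 743.0625) = 13285.875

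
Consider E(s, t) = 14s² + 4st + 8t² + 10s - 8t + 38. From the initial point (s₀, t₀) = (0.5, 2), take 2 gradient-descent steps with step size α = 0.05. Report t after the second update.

∇E = (28s + 4t + 10, 4s + 16t - 8)
(s₁, t₁) = (0.5, 2) − 0.05·(32, 26) = (-1.1, 0.7)
(s₂, t₂) = (-1.1, 0.7) − 0.05·(-18, -1.2) = (-0.2, 0.76)
t = 0.76

0.76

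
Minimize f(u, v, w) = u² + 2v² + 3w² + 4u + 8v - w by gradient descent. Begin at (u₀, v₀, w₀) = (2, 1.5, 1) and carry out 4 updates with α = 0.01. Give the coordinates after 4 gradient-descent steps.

(1.68947264, 0.97271296, 0.8172908)

∇f = (2u + 4, 4v + 8, 6w - 1)
(u₁, v₁, w₁) = (2, 1.5, 1) − 0.01·(8, 14, 5) = (1.92, 1.36, 0.95)
(u₂, v₂, w₂) = (1.92, 1.36, 0.95) − 0.01·(7.84, 13.44, 4.7) = (1.8416, 1.2256, 0.903)
(u₃, v₃, w₃) = (1.8416, 1.2256, 0.903) − 0.01·(7.6832, 12.9024, 4.418) = (1.764768, 1.096576, 0.85882)
(u₄, v₄, w₄) = (1.764768, 1.096576, 0.85882) − 0.01·(7.529536, 12.386304, 4.15292) = (1.68947264, 0.97271296, 0.8172908)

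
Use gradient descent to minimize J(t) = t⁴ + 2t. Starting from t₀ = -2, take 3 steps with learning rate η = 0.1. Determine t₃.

0.1744

J′(t) = 4t³ + 2
Step 1: J′(-2) = -30; t₁ = -2 − 0.1·(-30) = 1
Step 2: J′(1) = 6; t₂ = 1 − 0.1·6 = 0.4
Step 3: J′(0.4) = 2.256; t₃ = 0.4 − 0.1·2.256 = 0.1744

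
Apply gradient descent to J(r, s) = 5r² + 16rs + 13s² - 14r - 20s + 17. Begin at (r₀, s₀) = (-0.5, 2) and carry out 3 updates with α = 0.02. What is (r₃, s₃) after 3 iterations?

(-0.810816, 1.319552)

∇J = (10r + 16s - 14, 16r + 26s - 20)
(r₁, s₁) = (-0.5, 2) − 0.02·(13, 24) = (-0.76, 1.52)
(r₂, s₂) = (-0.76, 1.52) − 0.02·(2.72, 7.36) = (-0.8144, 1.3728)
(r₃, s₃) = (-0.8144, 1.3728) − 0.02·(-0.1792, 2.6624) = (-0.810816, 1.319552)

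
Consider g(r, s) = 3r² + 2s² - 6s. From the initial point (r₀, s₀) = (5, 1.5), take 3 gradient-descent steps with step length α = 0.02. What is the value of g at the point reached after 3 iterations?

30.3303065088

∇g = (6r, 4s - 6)
(r₁, s₁) = (5, 1.5) − 0.02·(30, 0) = (4.4, 1.5)
(r₂, s₂) = (4.4, 1.5) − 0.02·(26.4, 0) = (3.872, 1.5)
(r₃, s₃) = (3.872, 1.5) − 0.02·(23.232, 0) = (3.40736, 1.5)
g(3.40736, 1.5) = 30.3303065088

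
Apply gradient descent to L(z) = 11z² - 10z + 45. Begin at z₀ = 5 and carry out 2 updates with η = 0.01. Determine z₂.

L′(z) = 22z - 10
Step 1: L′(5) = 100; z₁ = 5 − 0.01·100 = 4
Step 2: L′(4) = 78; z₂ = 4 − 0.01·78 = 3.22

3.22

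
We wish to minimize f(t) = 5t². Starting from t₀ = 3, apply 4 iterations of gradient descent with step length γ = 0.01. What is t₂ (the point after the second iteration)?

f′(t) = 10t
Step 1: f′(3) = 30; t₁ = 3 − 0.01·30 = 2.7
Step 2: f′(2.7) = 27; t₂ = 2.7 − 0.01·27 = 2.43

2.43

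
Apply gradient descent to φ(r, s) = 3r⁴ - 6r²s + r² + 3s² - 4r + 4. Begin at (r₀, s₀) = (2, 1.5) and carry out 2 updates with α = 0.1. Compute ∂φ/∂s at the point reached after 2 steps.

∇φ = (12r³ - 12rs + 2r - 4, -6r² + 6s)
(r₁, s₁) = (2, 1.5) − 0.1·(60, -15) = (-4, 3)
(r₂, s₂) = (-4, 3) − 0.1·(-636, -78) = (59.6, 10.8)
∂φ/∂s at (59.6, 10.8) = -21248.16

-21248.16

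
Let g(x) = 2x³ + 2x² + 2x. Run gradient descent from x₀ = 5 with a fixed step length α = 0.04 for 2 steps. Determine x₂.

-2.507456

g′(x) = 6x² + 4x + 2
x₁ = 5 − 0.04·172 = -1.88
x₂ = -1.88 − 0.04·15.6864 = -2.507456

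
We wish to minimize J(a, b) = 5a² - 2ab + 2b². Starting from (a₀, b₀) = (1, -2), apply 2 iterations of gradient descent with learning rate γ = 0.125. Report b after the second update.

-0.5625

∇J = (10a - 2b, -2a + 4b)
Step 1: at (1, -2), ∇J = (14, -10) → (1, -2) − 0.125·(14, -10) = (-0.75, -0.75)
Step 2: at (-0.75, -0.75), ∇J = (-6, -1.5) → (-0.75, -0.75) − 0.125·(-6, -1.5) = (0, -0.5625)
b = -0.5625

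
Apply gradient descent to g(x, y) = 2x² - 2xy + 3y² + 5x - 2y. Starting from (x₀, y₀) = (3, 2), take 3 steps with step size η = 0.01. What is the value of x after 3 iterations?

∇g = (4x - 2y + 5, -2x + 6y - 2)
(x₁, y₁) = (3, 2) − 0.01·(13, 4) = (2.87, 1.96)
(x₂, y₂) = (2.87, 1.96) − 0.01·(12.56, 4.02) = (2.7444, 1.9198)
(x₃, y₃) = (2.7444, 1.9198) − 0.01·(12.138, 4.03) = (2.62302, 1.8795)
x = 2.62302

2.62302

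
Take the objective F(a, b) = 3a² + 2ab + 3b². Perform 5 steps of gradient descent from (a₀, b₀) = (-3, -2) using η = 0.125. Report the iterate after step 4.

(-0.03125, 0.03125)

∇F = (6a + 2b, 2a + 6b)
(a₁, b₁) = (-3, -2) − 0.125·(-22, -18) = (-0.25, 0.25)
(a₂, b₂) = (-0.25, 0.25) − 0.125·(-1, 1) = (-0.125, 0.125)
(a₃, b₃) = (-0.125, 0.125) − 0.125·(-0.5, 0.5) = (-0.0625, 0.0625)
(a₄, b₄) = (-0.0625, 0.0625) − 0.125·(-0.25, 0.25) = (-0.03125, 0.03125)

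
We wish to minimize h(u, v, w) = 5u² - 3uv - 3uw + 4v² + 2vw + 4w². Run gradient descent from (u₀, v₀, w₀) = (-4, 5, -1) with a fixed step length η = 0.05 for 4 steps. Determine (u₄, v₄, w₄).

∇h = (10u - 3v - 3w, -3u + 8v + 2w, -3u + 2v + 8w)
(u₁, v₁, w₁) = (-4, 5, -1) − 0.05·(-52, 50, 14) = (-1.4, 2.5, -1.7)
(u₂, v₂, w₂) = (-1.4, 2.5, -1.7) − 0.05·(-16.4, 20.8, -4.4) = (-0.58, 1.46, -1.48)
(u₃, v₃, w₃) = (-0.58, 1.46, -1.48) − 0.05·(-5.74, 10.46, -7.18) = (-0.293, 0.937, -1.121)
(u₄, v₄, w₄) = (-0.293, 0.937, -1.121) − 0.05·(-2.378, 6.133, -6.215) = (-0.1741, 0.63035, -0.81025)

(-0.1741, 0.63035, -0.81025)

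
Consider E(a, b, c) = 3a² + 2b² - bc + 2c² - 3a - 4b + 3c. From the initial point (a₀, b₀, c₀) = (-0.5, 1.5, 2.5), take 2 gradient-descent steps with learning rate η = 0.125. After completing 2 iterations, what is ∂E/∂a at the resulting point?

-0.375

∇E = (6a - 3, 4b - c - 4, -b + 4c + 3)
Step 1: at (-0.5, 1.5, 2.5), ∇E = (-6, -0.5, 11.5) → (-0.5, 1.5, 2.5) − 0.125·(-6, -0.5, 11.5) = (0.25, 1.5625, 1.0625)
Step 2: at (0.25, 1.5625, 1.0625), ∇E = (-1.5, 1.1875, 5.6875) → (0.25, 1.5625, 1.0625) − 0.125·(-1.5, 1.1875, 5.6875) = (0.4375, 1.4140625, 0.3515625)
∂E/∂a at (0.4375, 1.4140625, 0.3515625) = -0.375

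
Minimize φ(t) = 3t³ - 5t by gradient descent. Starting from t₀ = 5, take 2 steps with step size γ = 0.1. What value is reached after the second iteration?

-276.6

φ′(t) = 9t² - 5
Step 1: φ′(5) = 220; t₁ = 5 − 0.1·220 = -17
Step 2: φ′(-17) = 2596; t₂ = -17 − 0.1·2596 = -276.6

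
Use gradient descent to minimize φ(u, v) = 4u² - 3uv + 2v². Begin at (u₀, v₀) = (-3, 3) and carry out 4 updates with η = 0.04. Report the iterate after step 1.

(-1.68, 2.16)

∇φ = (8u - 3v, -3u + 4v)
(u₁, v₁) = (-3, 3) − 0.04·(-33, 21) = (-1.68, 2.16)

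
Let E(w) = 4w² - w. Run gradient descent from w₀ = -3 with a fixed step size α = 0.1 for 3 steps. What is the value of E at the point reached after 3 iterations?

E′(w) = 8w - 1
w₁ = -3 − 0.1·(-25) = -0.5
w₂ = -0.5 − 0.1·(-5) = 0
w₃ = 0 − 0.1·(-1) = 0.1
E(0.1) = -0.06

-0.06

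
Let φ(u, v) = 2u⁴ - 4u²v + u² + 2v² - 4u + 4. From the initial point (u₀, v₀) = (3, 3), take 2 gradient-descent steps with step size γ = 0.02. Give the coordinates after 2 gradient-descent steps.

(0.20126208, 3.202112)

∇φ = (8u³ - 8uv + 2u - 4, -4u² + 4v)
(u₁, v₁) = (3, 3) − 0.02·(146, -24) = (0.08, 3.48)
(u₂, v₂) = (0.08, 3.48) − 0.02·(-6.063104, 13.8944) = (0.20126208, 3.202112)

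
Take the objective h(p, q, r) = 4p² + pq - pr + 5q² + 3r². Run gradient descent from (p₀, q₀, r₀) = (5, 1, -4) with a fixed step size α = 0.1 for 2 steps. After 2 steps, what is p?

0.04

∇h = (8p + q - r, p + 10q, -p + 6r)
Step 1: at (5, 1, -4), ∇h = (45, 15, -29) → (5, 1, -4) − 0.1·(45, 15, -29) = (0.5, -0.5, -1.1)
Step 2: at (0.5, -0.5, -1.1), ∇h = (4.6, -4.5, -7.1) → (0.5, -0.5, -1.1) − 0.1·(4.6, -4.5, -7.1) = (0.04, -0.05, -0.39)
p = 0.04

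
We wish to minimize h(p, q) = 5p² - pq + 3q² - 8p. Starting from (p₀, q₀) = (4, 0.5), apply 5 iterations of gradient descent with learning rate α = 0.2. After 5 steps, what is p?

∇h = (10p - q - 8, -p + 6q)
(p₁, q₁) = (4, 0.5) − 0.2·(31.5, -1) = (-2.3, 0.7)
(p₂, q₂) = (-2.3, 0.7) − 0.2·(-31.7, 6.5) = (4.04, -0.6)
(p₃, q₃) = (4.04, -0.6) − 0.2·(33, -7.64) = (-2.56, 0.928)
(p₄, q₄) = (-2.56, 0.928) − 0.2·(-34.528, 8.128) = (4.3456, -0.6976)
(p₅, q₅) = (4.3456, -0.6976) − 0.2·(36.1536, -8.5312) = (-2.88512, 1.00864)
p = -2.88512

-2.88512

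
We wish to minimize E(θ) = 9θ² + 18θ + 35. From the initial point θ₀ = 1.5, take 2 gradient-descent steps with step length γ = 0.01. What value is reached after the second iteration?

E′(θ) = 18θ + 18
Step 1: E′(1.5) = 45; θ₁ = 1.5 − 0.01·45 = 1.05
Step 2: E′(1.05) = 36.9; θ₂ = 1.05 − 0.01·36.9 = 0.681

0.681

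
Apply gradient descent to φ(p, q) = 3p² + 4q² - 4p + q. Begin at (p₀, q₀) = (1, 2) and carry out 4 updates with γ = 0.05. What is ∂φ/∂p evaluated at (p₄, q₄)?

∇φ = (6p - 4, 8q + 1)
Step 1: at (1, 2), ∇φ = (2, 17) → (1, 2) − 0.05·(2, 17) = (0.9, 1.15)
Step 2: at (0.9, 1.15), ∇φ = (1.4, 10.2) → (0.9, 1.15) − 0.05·(1.4, 10.2) = (0.83, 0.64)
Step 3: at (0.83, 0.64), ∇φ = (0.98, 6.12) → (0.83, 0.64) − 0.05·(0.98, 6.12) = (0.781, 0.334)
Step 4: at (0.781, 0.334), ∇φ = (0.686, 3.672) → (0.781, 0.334) − 0.05·(0.686, 3.672) = (0.7467, 0.1504)
∂φ/∂p at (0.7467, 0.1504) = 0.4802

0.4802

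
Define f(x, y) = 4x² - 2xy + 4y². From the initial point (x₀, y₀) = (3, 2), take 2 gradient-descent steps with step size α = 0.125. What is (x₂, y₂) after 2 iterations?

∇f = (8x - 2y, -2x + 8y)
Step 1: at (3, 2), ∇f = (20, 10) → (3, 2) − 0.125·(20, 10) = (0.5, 0.75)
Step 2: at (0.5, 0.75), ∇f = (2.5, 5) → (0.5, 0.75) − 0.125·(2.5, 5) = (0.1875, 0.125)

(0.1875, 0.125)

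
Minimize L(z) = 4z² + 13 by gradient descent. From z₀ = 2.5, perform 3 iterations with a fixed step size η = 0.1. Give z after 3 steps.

L′(z) = 8z
Step 1: L′(2.5) = 20; z₁ = 2.5 − 0.1·20 = 0.5
Step 2: L′(0.5) = 4; z₂ = 0.5 − 0.1·4 = 0.1
Step 3: L′(0.1) = 0.8; z₃ = 0.1 − 0.1·0.8 = 0.02

0.02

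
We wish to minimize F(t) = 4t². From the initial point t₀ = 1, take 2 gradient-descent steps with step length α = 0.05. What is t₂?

F′(t) = 8t
Step 1: F′(1) = 8; t₁ = 1 − 0.05·8 = 0.6
Step 2: F′(0.6) = 4.8; t₂ = 0.6 − 0.05·4.8 = 0.36

0.36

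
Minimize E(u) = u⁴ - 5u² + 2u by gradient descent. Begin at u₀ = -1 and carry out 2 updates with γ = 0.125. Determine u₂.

E′(u) = 4u³ - 10u + 2
u₁ = -1 − 0.125·8 = -2
u₂ = -2 − 0.125·(-10) = -0.75

-0.75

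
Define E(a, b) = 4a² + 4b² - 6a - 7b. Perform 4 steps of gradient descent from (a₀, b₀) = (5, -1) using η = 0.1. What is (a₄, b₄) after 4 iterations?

(0.7568, 0.872)

∇E = (8a - 6, 8b - 7)
Step 1: at (5, -1), ∇E = (34, -15) → (5, -1) − 0.1·(34, -15) = (1.6, 0.5)
Step 2: at (1.6, 0.5), ∇E = (6.8, -3) → (1.6, 0.5) − 0.1·(6.8, -3) = (0.92, 0.8)
Step 3: at (0.92, 0.8), ∇E = (1.36, -0.6) → (0.92, 0.8) − 0.1·(1.36, -0.6) = (0.784, 0.86)
Step 4: at (0.784, 0.86), ∇E = (0.272, -0.12) → (0.784, 0.86) − 0.1·(0.272, -0.12) = (0.7568, 0.872)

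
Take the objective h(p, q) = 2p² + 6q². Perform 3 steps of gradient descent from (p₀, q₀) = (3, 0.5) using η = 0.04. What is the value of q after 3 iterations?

∇h = (4p, 12q)
(p₁, q₁) = (3, 0.5) − 0.04·(12, 6) = (2.52, 0.26)
(p₂, q₂) = (2.52, 0.26) − 0.04·(10.08, 3.12) = (2.1168, 0.1352)
(p₃, q₃) = (2.1168, 0.1352) − 0.04·(8.4672, 1.6224) = (1.778112, 0.070304)
q = 0.070304

0.070304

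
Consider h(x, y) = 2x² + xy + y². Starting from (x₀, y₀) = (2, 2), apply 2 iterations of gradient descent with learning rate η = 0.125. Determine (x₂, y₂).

(0.21875, 0.84375)

∇h = (4x + y, x + 2y)
(x₁, y₁) = (2, 2) − 0.125·(10, 6) = (0.75, 1.25)
(x₂, y₂) = (0.75, 1.25) − 0.125·(4.25, 3.25) = (0.21875, 0.84375)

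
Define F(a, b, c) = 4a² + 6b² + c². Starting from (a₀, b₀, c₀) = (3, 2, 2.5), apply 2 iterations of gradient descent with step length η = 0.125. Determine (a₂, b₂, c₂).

(0, 0.5, 1.40625)

∇F = (8a, 12b, 2c)
Step 1: at (3, 2, 2.5), ∇F = (24, 24, 5) → (3, 2, 2.5) − 0.125·(24, 24, 5) = (0, -1, 1.875)
Step 2: at (0, -1, 1.875), ∇F = (0, -12, 3.75) → (0, -1, 1.875) − 0.125·(0, -12, 3.75) = (0, 0.5, 1.40625)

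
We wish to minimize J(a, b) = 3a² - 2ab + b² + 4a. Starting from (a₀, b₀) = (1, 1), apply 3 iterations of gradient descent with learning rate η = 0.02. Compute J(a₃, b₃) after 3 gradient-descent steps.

3.126975225856

∇J = (6a - 2b + 4, -2a + 2b)
(a₁, b₁) = (1, 1) − 0.02·(8, 0) = (0.84, 1)
(a₂, b₂) = (0.84, 1) − 0.02·(7.04, 0.32) = (0.6992, 0.9936)
(a₃, b₃) = (0.6992, 0.9936) − 0.02·(6.208, 0.5888) = (0.57504, 0.981824)
J(0.57504, 0.981824) = 3.126975225856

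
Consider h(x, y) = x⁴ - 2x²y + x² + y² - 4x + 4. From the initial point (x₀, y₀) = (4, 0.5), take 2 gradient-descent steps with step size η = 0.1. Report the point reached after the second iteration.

∇h = (4x³ - 4xy + 2x - 4, -2x² + 2y)
Step 1: at (4, 0.5), ∇h = (252, -31) → (4, 0.5) − 0.1·(252, -31) = (-21.2, 3.6)
Step 2: at (-21.2, 3.6), ∇h = (-37853.632, -891.68) → (-21.2, 3.6) − 0.1·(-37853.632, -891.68) = (3764.1632, 92.768)

(3764.1632, 92.768)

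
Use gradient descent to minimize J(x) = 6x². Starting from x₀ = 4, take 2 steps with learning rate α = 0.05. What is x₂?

0.64

J′(x) = 12x
Step 1: J′(4) = 48; x₁ = 4 − 0.05·48 = 1.6
Step 2: J′(1.6) = 19.2; x₂ = 1.6 − 0.05·19.2 = 0.64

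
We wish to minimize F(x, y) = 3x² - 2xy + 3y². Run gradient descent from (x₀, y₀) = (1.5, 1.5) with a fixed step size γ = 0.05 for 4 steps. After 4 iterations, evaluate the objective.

1.50994944

∇F = (6x - 2y, -2x + 6y)
(x₁, y₁) = (1.5, 1.5) − 0.05·(6, 6) = (1.2, 1.2)
(x₂, y₂) = (1.2, 1.2) − 0.05·(4.8, 4.8) = (0.96, 0.96)
(x₃, y₃) = (0.96, 0.96) − 0.05·(3.84, 3.84) = (0.768, 0.768)
(x₄, y₄) = (0.768, 0.768) − 0.05·(3.072, 3.072) = (0.6144, 0.6144)
F(0.6144, 0.6144) = 1.50994944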